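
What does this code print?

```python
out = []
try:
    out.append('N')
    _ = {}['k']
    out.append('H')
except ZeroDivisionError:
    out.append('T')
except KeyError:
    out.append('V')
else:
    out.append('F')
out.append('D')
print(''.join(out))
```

Execution trace: 'N' (try body) → 'V' (except KeyError) → 'D' (after the try/except). Output: NVD

Answer: NVD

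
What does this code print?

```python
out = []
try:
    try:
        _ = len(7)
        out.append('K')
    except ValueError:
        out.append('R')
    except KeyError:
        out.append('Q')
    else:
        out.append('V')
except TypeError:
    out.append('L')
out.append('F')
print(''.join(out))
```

Execution trace: 'L' (outer except TypeError) → 'F' (after the try/except). Output: LF

Answer: LF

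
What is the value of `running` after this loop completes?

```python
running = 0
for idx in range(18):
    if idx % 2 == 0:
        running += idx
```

Sum of even numbers 0 to 17
`running` takes the values: 0 → 2 → 6 → 12 → 20 → 30 → 42 → 56 → 72

Answer: 72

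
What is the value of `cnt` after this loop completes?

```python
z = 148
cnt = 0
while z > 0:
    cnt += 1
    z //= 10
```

Count digits by repeated division by 10
`cnt` takes the values: 0 → 1 → 2 → 3

Answer: 3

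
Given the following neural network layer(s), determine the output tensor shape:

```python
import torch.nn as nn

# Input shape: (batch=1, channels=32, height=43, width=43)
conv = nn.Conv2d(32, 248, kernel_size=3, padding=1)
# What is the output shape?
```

Input: (1, 32, 43, 43) -> Output: (1, 248, 43, 43)

Answer: (1, 248, 43, 43)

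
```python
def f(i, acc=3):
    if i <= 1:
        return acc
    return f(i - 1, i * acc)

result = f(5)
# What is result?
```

Accumulator trace (n, acc): (5, 3) -> (4, 15) -> (3, 60) -> (2, 180) -> (1, 360) -> return 360

Answer: 360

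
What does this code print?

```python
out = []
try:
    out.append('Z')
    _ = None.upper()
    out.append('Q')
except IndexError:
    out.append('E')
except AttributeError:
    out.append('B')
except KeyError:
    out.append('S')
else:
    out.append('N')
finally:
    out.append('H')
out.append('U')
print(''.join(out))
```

Execution trace: 'Z' (try body) → 'B' (except AttributeError) → 'H' (finally) → 'U' (after the try/except). Output: ZBHU

Answer: ZBHU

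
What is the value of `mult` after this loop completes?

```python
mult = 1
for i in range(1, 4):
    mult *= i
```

3! = 6
`mult` takes the values: 1 → 2 → 6

Answer: 6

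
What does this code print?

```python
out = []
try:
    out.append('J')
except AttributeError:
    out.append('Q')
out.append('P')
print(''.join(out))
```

Execution trace: 'J' (try body, no exception) → 'P' (after the try/except). Output: JP

Answer: JP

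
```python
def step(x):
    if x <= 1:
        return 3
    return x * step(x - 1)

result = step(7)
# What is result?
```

step(7) = 7 * 6 * 5 * 4 * 3 * 2 * 3 = 15120

Answer: 15120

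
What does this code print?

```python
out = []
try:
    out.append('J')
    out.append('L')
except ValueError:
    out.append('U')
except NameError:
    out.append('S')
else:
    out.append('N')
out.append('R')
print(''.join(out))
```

Execution trace: 'J' (try body) → 'L' (try body, no exception) → 'N' (else) → 'R' (after the try/except). Output: JLNR

Answer: JLNR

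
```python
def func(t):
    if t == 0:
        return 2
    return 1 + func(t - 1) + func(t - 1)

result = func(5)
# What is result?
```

func(t) = 1 + 2·func(t-1), func(0)=2. Closed form: (2+1)·2^5 - 1 = 95.

Answer: 95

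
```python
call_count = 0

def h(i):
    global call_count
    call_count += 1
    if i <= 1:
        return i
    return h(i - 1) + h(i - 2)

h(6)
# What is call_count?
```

Calls(i) = 1 + Calls(i-1) + Calls(i-2); Calls(0)=Calls(1)=1. For i=6 this gives 25.

Answer: 25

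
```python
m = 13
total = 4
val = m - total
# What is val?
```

Trace:
`m = 13` → m = 13
`total = 4` → total = 4
`val = m - total` → val = 9
So val = 9

Answer: 9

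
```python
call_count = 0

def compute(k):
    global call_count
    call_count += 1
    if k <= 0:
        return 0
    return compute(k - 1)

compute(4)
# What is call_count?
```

Linear recursion stepping by 1: 5 calls from k=4 down to ≤0.

Answer: 5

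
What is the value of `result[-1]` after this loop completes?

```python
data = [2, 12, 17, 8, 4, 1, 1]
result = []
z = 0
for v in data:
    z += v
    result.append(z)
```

Cumulative sum ends at 45
`result` takes the values: [] → [2] → [2, 14] → [2, 14, 31] → [2, 14, 31, 39] → [2, 14, 31, 39, 43] → [2, 14, 31, 39, 43, 44] → [2, 14, 31, 39, 43, 44, 45]
So `result[-1]` = 45

Answer: 45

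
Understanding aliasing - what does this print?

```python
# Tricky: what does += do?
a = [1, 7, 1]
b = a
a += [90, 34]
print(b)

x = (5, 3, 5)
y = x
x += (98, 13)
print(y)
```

Key concept: += behavior differs for mutable vs immutable.
Step by step:
`a = [1, 7, 1]` → a = [1, 7, 1]
`b = a` → b = [1, 7, 1] (same object as a)
`a += [90, 34]` → a = [1, 7, 1, 90, 34] (same object as b); b = [1, 7, 1, 90, 34] (same object as a)
`print(b)` → prints [1, 7, 1, 90, 34]
`x = (5, 3, 5)` → x = (5, 3, 5)
`y = x` → y = (5, 3, 5)
`x += (98, 13)` → x = (5, 3, 5, 98, 13)
`print(y)` → prints (5, 3, 5)

Answer:
[1, 7, 1, 90, 34]
(5, 3, 5)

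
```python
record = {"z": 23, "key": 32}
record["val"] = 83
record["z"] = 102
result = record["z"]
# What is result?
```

Trace:
`record = {"z": 23, "key": 32}` → record = {'z': 23, 'key': 32}
`record["val"] = 83` → record = {'z': 23, 'key': 32, 'val': 83}
`record["z"] = 102` → record = {'z': 102, 'key': 32, 'val': 83}
`result = record["z"]` → result = 102
So result = 102

Answer: 102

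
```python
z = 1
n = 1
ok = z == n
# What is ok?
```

Trace:
`z = 1` → z = 1
`n = 1` → n = 1
`ok = z == n` → ok = True
So ok = True

Answer: True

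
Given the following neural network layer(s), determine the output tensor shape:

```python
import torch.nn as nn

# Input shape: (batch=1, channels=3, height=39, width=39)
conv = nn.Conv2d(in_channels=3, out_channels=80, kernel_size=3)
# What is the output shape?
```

Input: (1, 3, 39, 39) -> Output: (1, 80, 37, 37)

Answer: (1, 80, 37, 37)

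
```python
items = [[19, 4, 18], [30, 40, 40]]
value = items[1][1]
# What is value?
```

Trace:
`items = [[19, 4, 18], [30, 40, 40]]` → items = [[19, 4, 18], [30, 40, 40]]
`value = items[1][1]` → value = 40
So value = 40

Answer: 40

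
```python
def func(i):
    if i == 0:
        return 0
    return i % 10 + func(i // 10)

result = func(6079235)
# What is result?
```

Sum of digits of 6079235: 5 + 3 + 2 + 9 + 7 + 0 + 6 = 32

Answer: 32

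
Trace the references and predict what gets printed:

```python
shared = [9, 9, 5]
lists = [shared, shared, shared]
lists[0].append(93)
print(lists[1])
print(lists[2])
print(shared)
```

Key concept: list of same reference.
Step by step:
`shared = [9, 9, 5]` → shared = [9, 9, 5]
`lists = [shared, shared, shared]` → lists = [[9, 9, 5], [9, 9, 5], [9, 9, 5]]
`lists[0].append(93)` → shared = [9, 9, 5, 93]; lists = [[9, 9, 5, 93], [9, 9, 5, 93], [9, 9, 5, 93]]
`print(lists[1])` → prints [9, 9, 5, 93]
`print(lists[2])` → prints [9, 9, 5, 93]
`print(shared)` → prints [9, 9, 5, 93]

Answer:
[9, 9, 5, 93]
[9, 9, 5, 93]
[9, 9, 5, 93]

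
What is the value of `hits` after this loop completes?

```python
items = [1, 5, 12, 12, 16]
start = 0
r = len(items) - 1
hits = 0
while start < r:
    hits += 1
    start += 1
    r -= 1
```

Iterations until pointers meet (list length 5)
`hits` takes the values: 0 → 1 → 2

Answer: 2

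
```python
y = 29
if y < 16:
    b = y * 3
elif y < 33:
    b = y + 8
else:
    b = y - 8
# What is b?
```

Trace:
`y = 29` → y = 29
`if y < 16: ...` → y < 16 is False, y < 33 is True → b = 37
So b = 37

Answer: 37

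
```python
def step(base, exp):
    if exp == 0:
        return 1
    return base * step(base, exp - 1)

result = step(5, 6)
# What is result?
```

step(5, 6) = 5 * 5 * 5 * 5 * 5 * 5 = 15625

Answer: 15625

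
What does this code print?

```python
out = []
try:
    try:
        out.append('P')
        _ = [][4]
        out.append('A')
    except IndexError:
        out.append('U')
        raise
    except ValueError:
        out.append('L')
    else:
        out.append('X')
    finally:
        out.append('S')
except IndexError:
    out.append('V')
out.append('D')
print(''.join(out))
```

Execution trace: 'P' (inner try body) → 'U' (inner except IndexError) → 'S' (inner finally) → 'V' (outer except IndexError) → 'D' (after the try/except). Output: PUSVD

Answer: PUSVD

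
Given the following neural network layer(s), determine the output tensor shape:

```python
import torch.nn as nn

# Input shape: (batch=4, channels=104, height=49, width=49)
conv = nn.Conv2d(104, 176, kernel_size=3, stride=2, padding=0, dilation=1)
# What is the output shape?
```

Input: (4, 104, 49, 49) -> Output: (4, 176, 24, 24)

Answer: (4, 176, 24, 24)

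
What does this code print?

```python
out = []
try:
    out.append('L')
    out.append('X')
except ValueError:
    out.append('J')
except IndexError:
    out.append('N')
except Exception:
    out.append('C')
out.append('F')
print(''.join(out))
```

Execution trace: 'L' (try body) → 'X' (try body, no exception) → 'F' (after the try/except). Output: LXF

Answer: LXF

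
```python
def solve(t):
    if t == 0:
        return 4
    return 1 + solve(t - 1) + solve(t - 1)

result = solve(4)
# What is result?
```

solve(t) = 1 + 2·solve(t-1), solve(0)=4. Closed form: (4+1)·2^4 - 1 = 79.

Answer: 79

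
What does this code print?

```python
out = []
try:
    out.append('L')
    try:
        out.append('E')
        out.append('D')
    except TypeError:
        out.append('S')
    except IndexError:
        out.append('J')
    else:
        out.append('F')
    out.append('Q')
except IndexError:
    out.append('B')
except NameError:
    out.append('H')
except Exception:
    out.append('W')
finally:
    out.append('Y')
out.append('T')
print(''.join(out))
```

Execution trace: 'L' (try body) → 'E' (inner try body) → 'D' (inner try body, no exception) → 'F' (inner else) → 'Q' (try body, no exception) → 'Y' (finally) → 'T' (after the try/except). Output: LEDFQYT

Answer: LEDFQYT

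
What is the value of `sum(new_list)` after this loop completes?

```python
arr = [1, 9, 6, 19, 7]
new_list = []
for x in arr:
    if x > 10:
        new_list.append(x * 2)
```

Sum of doubled values > 10
`new_list` takes the values: [] → [38]
So `sum(new_list)` = 38

Answer: 38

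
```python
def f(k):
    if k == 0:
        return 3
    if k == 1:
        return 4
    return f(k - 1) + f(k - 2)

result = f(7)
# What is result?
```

Build up from base cases: f(0)=3, f(1)=4, f(2)=7, f(3)=11, f(4)=18, f(5)=29, f(6)=47, ..., f(7)=76

Answer: 76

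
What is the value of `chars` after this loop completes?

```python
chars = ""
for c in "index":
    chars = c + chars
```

Reverse 'index'
`chars` takes the values: "" → "i" → "ni" → "dni" → "edni" → "xedni"

Answer: "xedni"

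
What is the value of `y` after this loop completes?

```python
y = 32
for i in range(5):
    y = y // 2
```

Halve 5 times: 32 // 2^5 = 1
`y` takes the values: 32 → 16 → 8 → 4 → 2 → 1

Answer: 1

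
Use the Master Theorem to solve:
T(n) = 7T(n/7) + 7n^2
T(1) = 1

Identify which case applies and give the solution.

a=7, b=7, f(n)=7n^2. log_7(7) = 1. Since c=2 > 1 and the regularity condition holds (7(n/7)^2 = (7/7^2)n^2 with 7/7^2 < 1), Case 3 applies: T(n) = Θ(f(n)) = O(n^2).

Answer: O(n^2) - Case 3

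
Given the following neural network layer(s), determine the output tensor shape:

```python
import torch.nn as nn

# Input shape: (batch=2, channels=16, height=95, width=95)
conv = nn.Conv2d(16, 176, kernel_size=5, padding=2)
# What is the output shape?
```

Input: (2, 16, 95, 95) -> Output: (2, 176, 95, 95)

Answer: (2, 176, 95, 95)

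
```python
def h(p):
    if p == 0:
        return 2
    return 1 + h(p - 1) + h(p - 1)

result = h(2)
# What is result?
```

h(p) = 1 + 2·h(p-1), h(0)=2. Closed form: (2+1)·2^2 - 1 = 11.

Answer: 11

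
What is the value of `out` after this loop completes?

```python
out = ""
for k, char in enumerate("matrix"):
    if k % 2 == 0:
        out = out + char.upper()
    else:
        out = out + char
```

Uppercase even positions in 'matrix'
`out` takes the values: "" → "M" → "Ma" → "MaT" → "MaTr" → "MaTrI" → "MaTrIx"

Answer: "MaTrIx"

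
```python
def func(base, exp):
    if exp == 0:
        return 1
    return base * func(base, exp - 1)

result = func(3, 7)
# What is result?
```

func(3, 7) = 3 * 3 * 3 * 3 * 3 * 3 * 3 = 2187

Answer: 2187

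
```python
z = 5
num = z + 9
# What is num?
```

Trace:
`z = 5` → z = 5
`num = z + 9` → num = 14
So num = 14

Answer: 14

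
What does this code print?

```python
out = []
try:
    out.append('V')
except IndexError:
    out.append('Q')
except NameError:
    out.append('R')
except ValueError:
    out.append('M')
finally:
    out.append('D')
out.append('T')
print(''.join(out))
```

Execution trace: 'V' (try body, no exception) → 'D' (finally) → 'T' (after the try/except). Output: VDT

Answer: VDT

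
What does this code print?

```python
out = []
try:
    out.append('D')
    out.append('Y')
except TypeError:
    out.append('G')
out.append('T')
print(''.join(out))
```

Execution trace: 'D' (try body) → 'Y' (try body, no exception) → 'T' (after the try/except). Output: DYT

Answer: DYT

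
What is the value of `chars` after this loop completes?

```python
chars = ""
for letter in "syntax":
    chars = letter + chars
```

Reverse 'syntax'
`chars` takes the values: "" → "s" → "ys" → "nys" → "tnys" → "atnys" → "xatnys"

Answer: "xatnys"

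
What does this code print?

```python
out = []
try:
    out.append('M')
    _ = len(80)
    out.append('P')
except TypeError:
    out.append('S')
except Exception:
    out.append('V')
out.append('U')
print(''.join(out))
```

Execution trace: 'M' (try body) → 'S' (except TypeError) → 'U' (after the try/except). Output: MSU

Answer: MSU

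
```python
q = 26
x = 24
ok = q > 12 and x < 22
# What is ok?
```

Trace:
`q = 26` → q = 26
`x = 24` → x = 24
`ok = q > 12 and x < 22` → ok = False
So ok = False

Answer: False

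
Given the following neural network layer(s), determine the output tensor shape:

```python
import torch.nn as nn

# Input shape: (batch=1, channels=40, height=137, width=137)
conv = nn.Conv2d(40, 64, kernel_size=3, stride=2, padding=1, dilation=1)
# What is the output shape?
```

Input: (1, 40, 137, 137) -> Output: (1, 64, 69, 69)

Answer: (1, 64, 69, 69)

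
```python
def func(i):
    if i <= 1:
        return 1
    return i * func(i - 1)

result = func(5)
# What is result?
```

func(5) = 5 * 4 * 3 * 2 * 1 = 120

Answer: 120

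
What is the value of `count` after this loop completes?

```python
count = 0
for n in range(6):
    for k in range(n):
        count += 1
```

Triangle number: 0+1+2+...+5
`count` takes the values: 0 → 1 → 2 → 3 → 4 → 5 → 6 → 7 → 8 → 9 → 10 → 11 → 12 → 13 → 14 → 15

Answer: 15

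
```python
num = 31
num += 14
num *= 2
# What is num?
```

Trace:
`num = 31` → num = 31
`num += 14` → num = 45
`num *= 2` → num = 90
So num = 90

Answer: 90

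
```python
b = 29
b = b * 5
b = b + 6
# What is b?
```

Trace:
`b = 29` → b = 29
`b = b * 5` → b = 145
`b = b + 6` → b = 151
So b = 151

Answer: 151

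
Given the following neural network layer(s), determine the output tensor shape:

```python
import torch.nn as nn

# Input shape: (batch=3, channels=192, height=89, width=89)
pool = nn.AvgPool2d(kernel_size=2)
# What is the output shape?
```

Input: (3, 192, 89, 89) -> Output: (3, 192, 44, 44)

Answer: (3, 192, 44, 44)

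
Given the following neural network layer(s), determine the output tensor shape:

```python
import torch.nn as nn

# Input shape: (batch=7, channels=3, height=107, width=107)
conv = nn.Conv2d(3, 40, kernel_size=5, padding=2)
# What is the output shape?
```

Input: (7, 3, 107, 107) -> Output: (7, 40, 107, 107)

Answer: (7, 40, 107, 107)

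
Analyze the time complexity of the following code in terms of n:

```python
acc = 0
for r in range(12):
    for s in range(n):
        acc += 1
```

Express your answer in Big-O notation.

Each loop level contributes: 1 × n. Multiplying the contributions gives O(n).

Answer: O(n)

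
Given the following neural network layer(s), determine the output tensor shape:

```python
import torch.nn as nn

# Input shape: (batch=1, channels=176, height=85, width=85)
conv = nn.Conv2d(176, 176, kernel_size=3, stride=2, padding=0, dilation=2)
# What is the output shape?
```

Input: (1, 176, 85, 85) -> Output: (1, 176, 41, 41)

Answer: (1, 176, 41, 41)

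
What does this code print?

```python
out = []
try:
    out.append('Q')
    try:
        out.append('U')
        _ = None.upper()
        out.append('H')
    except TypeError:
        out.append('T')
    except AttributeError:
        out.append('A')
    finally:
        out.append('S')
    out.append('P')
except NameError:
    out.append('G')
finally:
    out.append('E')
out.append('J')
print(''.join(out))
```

Execution trace: 'Q' (try body) → 'U' (inner try body) → 'A' (inner except AttributeError) → 'S' (inner finally) → 'P' (try body, no exception) → 'E' (finally) → 'J' (after the try/except). Output: QUASPEJ

Answer: QUASPEJ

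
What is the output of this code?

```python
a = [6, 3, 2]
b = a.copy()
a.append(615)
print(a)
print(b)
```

Key concept: list.copy() creates independent copy.
Step by step:
`a = [6, 3, 2]` → a = [6, 3, 2]
`b = a.copy()` → b = [6, 3, 2]
`a.append(615)` → a = [6, 3, 2, 615]
`print(a)` → prints [6, 3, 2, 615]
`print(b)` → prints [6, 3, 2]

Answer:
[6, 3, 2, 615]
[6, 3, 2]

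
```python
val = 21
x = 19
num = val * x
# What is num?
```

Trace:
`val = 21` → val = 21
`x = 19` → x = 19
`num = val * x` → num = 399
So num = 399

Answer: 399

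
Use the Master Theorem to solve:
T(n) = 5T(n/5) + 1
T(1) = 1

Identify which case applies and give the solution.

a=5, b=5, f(n)=1. log_5(5) = 1. Since c=0 < 1, Case 1 applies: T(n) = Θ(n^log_b(a)) = O(n).

Answer: O(n) - Case 1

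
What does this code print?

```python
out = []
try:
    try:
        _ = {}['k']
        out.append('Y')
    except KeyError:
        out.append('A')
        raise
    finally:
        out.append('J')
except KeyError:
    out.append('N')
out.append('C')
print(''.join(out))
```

Execution trace: 'A' (except KeyError) → 'J' (finally) → 'N' (outer except KeyError) → 'C' (after the try/except). Output: AJNC

Answer: AJNC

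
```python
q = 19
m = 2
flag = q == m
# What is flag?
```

Trace:
`q = 19` → q = 19
`m = 2` → m = 2
`flag = q == m` → flag = False
So flag = False

Answer: False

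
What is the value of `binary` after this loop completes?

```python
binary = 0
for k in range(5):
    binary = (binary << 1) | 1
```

Build 5 consecutive 1-bits: 0b11111
`binary` takes the values: 0 → 1 → 3 → 7 → 15 → 31

Answer: 31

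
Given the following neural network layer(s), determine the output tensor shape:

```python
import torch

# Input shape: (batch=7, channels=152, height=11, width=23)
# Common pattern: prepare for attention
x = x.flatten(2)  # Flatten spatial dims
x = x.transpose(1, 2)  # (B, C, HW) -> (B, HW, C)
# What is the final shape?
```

Input: (7, 152, 11, 23) -> after flatten(2): (7, 152, 253) -> Output: (7, 253, 152)

Answer: (7, 253, 152)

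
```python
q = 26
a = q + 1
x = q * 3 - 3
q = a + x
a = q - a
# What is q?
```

Trace:
`q = 26` → q = 26
`a = q + 1` → a = 27
`x = q * 3 - 3` → x = 75
`q = a + x` → q = 102
`a = q - a` → a = 75
So q = 102

Answer: 102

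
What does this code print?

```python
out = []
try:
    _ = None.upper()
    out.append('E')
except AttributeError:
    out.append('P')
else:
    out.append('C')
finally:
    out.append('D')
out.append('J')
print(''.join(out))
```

Execution trace: 'P' (except AttributeError) → 'D' (finally) → 'J' (after the try/except). Output: PDJ

Answer: PDJ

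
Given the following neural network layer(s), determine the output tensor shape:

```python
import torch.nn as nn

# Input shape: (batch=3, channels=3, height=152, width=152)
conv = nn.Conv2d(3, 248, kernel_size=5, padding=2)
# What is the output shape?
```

Input: (3, 3, 152, 152) -> Output: (3, 248, 152, 152)

Answer: (3, 248, 152, 152)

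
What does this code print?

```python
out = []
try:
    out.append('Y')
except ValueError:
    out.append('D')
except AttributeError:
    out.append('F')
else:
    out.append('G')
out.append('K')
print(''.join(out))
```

Execution trace: 'Y' (try body, no exception) → 'G' (else) → 'K' (after the try/except). Output: YGK

Answer: YGK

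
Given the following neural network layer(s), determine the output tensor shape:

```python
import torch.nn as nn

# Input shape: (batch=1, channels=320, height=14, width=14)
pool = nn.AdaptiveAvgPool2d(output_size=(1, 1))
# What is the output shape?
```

Input: (1, 320, 14, 14) -> Output: (1, 320, 1, 1)

Answer: (1, 320, 1, 1)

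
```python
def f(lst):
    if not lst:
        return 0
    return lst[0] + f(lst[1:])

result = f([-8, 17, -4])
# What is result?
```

(-8) + 17 + (-4) + 0 = 5

Answer: 5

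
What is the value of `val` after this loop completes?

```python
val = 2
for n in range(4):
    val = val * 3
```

Multiply by 3, 4 times: 2 * 3^4 = 162
`val` takes the values: 2 → 6 → 18 → 54 → 162

Answer: 162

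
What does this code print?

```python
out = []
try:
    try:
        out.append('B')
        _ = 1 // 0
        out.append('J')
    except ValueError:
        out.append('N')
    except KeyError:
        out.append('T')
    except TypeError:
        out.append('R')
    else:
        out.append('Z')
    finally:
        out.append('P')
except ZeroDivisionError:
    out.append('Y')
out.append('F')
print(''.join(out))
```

Execution trace: 'B' (try body) → 'P' (finally) → 'Y' (outer except ZeroDivisionError) → 'F' (after the try/except). Output: BPYF

Answer: BPYF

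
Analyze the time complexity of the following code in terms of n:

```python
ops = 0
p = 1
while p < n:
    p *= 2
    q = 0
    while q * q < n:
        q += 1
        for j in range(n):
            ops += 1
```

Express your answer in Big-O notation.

Each loop level contributes: log n × √n × n. Multiplying the contributions gives O(n√n log n).

Answer: O(n√n log n)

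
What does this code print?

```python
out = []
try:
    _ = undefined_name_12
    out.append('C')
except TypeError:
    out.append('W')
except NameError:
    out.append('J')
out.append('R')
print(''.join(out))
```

Execution trace: 'J' (except NameError) → 'R' (after the try/except). Output: JR

Answer: JR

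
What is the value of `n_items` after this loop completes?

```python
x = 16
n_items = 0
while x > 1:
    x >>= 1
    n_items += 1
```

Count right shifts until 1
`n_items` takes the values: 0 → 1 → 2 → 3 → 4

Answer: 4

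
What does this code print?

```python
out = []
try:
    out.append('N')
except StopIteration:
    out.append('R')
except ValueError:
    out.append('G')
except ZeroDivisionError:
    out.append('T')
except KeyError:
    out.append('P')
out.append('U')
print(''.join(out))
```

Execution trace: 'N' (try body, no exception) → 'U' (after the try/except). Output: NU

Answer: NU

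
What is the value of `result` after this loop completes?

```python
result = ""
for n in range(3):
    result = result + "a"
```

Repeat 'a' 3 times
`result` takes the values: "" → "a" → "aa" → "aaa"

Answer: "aaa"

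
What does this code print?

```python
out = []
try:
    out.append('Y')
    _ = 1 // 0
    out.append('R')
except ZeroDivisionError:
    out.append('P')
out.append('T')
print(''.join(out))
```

Execution trace: 'Y' (try body) → 'P' (except ZeroDivisionError) → 'T' (after the try/except). Output: YPT

Answer: YPT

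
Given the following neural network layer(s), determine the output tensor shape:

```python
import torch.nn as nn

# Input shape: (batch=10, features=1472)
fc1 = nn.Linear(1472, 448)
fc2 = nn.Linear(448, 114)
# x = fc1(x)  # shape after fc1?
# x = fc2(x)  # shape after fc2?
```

Input: (10, 1472) -> after fc1: (10, 448) -> Output: (10, 114)

Answer: (10, 114)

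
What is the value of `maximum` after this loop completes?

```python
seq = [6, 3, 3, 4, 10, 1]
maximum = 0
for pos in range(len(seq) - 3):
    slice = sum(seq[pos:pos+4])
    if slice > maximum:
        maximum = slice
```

Max sum of 4-element window in [6, 3, 3, 4, 10, 1]
`maximum` takes the values: 0 → 16 → 20

Answer: 20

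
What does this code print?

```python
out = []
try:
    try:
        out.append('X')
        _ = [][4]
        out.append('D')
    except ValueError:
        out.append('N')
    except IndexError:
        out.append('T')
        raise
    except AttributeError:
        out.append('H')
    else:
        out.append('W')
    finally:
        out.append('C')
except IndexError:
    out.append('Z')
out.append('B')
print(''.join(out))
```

Execution trace: 'X' (try body) → 'T' (except IndexError) → 'C' (finally) → 'Z' (outer except IndexError) → 'B' (after the try/except). Output: XTCZB

Answer: XTCZB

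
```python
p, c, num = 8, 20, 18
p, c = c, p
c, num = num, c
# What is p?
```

Trace:
`p, c, num = 8, 20, 18` → p = 8; c = 20; num = 18
`p, c = c, p` → p = 20; c = 8
`c, num = num, c` → c = 18; num = 8
So p = 20

Answer: 20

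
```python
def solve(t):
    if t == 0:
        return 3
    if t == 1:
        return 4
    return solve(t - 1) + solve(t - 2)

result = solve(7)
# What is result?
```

Build up from base cases: solve(0)=3, solve(1)=4, solve(2)=7, solve(3)=11, solve(4)=18, solve(5)=29, solve(6)=47, ..., solve(7)=76

Answer: 76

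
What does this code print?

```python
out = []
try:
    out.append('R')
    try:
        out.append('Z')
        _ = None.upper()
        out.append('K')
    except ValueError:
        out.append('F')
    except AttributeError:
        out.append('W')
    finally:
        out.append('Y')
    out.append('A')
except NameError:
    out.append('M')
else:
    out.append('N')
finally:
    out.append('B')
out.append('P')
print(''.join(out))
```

Execution trace: 'R' (try body) → 'Z' (inner try body) → 'W' (inner except AttributeError) → 'Y' (inner finally) → 'A' (try body, no exception) → 'N' (else) → 'B' (finally) → 'P' (after the try/except). Output: RZWYANBP

Answer: RZWYANBP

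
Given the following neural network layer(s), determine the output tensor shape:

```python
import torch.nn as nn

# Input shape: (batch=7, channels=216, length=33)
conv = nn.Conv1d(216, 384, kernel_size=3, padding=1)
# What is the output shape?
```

Input: (7, 216, 33) -> Output: (7, 384, 33)

Answer: (7, 384, 33)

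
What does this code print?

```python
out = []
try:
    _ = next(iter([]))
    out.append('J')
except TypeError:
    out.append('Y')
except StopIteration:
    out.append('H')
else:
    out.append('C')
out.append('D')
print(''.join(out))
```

Execution trace: 'H' (except StopIteration) → 'D' (after the try/except). Output: HD

Answer: HD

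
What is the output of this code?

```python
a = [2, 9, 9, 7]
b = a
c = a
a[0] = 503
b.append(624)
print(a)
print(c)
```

Key concept: multiple aliases.
Step by step:
`a = [2, 9, 9, 7]` → a = [2, 9, 9, 7]
`b = a` → b = [2, 9, 9, 7] (same object as a)
`c = a` → c = [2, 9, 9, 7] (same object as a, b)
`a[0] = 503` → a = [503, 9, 9, 7] (same object as b, c); b = [503, 9, 9, 7] (same object as a, c); c = [503, 9, 9, 7] (same object as a, b)
`b.append(624)` → a = [503, 9, 9, 7, 624] (same object as b, c); b = [503, 9, 9, 7, 624] (same object as a, c); c = [503, 9, 9, 7, 624] (same object as a, b)
`print(a)` → prints [503, 9, 9, 7, 624]
`print(c)` → prints [503, 9, 9, 7, 624]

Answer:
[503, 9, 9, 7, 624]
[503, 9, 9, 7, 624]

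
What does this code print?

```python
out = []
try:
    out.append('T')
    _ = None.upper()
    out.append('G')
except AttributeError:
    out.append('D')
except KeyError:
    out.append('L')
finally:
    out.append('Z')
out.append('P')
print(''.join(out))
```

Execution trace: 'T' (try body) → 'D' (except AttributeError) → 'Z' (finally) → 'P' (after the try/except). Output: TDZP

Answer: TDZP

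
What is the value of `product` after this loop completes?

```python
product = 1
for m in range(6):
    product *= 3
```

3^6 = 729
`product` takes the values: 1 → 3 → 9 → 27 → 81 → 243 → 729

Answer: 729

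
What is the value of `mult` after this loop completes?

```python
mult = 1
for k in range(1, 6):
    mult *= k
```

5! = 120
`mult` takes the values: 1 → 2 → 6 → 24 → 120

Answer: 120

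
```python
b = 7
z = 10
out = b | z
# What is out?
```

Trace:
`b = 7` → b = 7
`z = 10` → z = 10
`out = b | z` → out = 15
So out = 15

Answer: 15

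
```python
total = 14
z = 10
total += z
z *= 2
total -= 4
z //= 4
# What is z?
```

Trace:
`total = 14` → total = 14
`z = 10` → z = 10
`total += z` → total = 24
`z *= 2` → z = 20
`total -= 4` → total = 20
`z //= 4` → z = 5
So z = 5

Answer: 5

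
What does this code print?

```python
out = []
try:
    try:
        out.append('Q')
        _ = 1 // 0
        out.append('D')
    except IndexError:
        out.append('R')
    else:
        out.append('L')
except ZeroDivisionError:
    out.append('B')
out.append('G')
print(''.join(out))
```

Execution trace: 'Q' (try body) → 'B' (outer except ZeroDivisionError) → 'G' (after the try/except). Output: QBG

Answer: QBG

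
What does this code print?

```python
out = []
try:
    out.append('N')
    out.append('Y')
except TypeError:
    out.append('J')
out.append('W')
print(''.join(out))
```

Execution trace: 'N' (try body) → 'Y' (try body, no exception) → 'W' (after the try/except). Output: NYW

Answer: NYW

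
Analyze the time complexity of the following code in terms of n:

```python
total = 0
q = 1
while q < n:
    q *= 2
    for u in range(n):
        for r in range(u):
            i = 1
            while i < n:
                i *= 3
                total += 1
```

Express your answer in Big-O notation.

Each loop level contributes: log n × n × n × log n. Multiplying the contributions gives O(n^2 log² n).

Answer: O(n^2 log² n)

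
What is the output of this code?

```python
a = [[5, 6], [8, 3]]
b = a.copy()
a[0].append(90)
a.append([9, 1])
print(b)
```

Key concept: shallow copy with nested lists.
Step by step:
`a = [[5, 6], [8, 3]]` → a = [[5, 6], [8, 3]]
`b = a.copy()` → b = [[5, 6], [8, 3]]
`a[0].append(90)` → a = [[5, 6, 90], [8, 3]]; b = [[5, 6, 90], [8, 3]]
`a.append([9, 1])` → a = [[5, 6, 90], [8, 3], [9, 1]]
`print(b)` → prints [[5, 6, 90], [8, 3]]

Answer: [[5, 6, 90], [8, 3]]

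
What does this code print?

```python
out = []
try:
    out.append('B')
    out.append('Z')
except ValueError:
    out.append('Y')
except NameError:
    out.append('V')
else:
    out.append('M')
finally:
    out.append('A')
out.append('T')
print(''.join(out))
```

Execution trace: 'B' (try body) → 'Z' (try body, no exception) → 'M' (else) → 'A' (finally) → 'T' (after the try/except). Output: BZMAT

Answer: BZMAT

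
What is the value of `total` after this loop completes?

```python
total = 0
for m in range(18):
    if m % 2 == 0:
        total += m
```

Sum of even numbers 0 to 17
`total` takes the values: 0 → 2 → 6 → 12 → 20 → 30 → 42 → 56 → 72

Answer: 72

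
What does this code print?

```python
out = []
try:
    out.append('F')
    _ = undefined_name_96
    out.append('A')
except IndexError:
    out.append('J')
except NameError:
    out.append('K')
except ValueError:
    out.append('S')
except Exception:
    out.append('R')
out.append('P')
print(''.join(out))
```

Execution trace: 'F' (try body) → 'K' (except NameError) → 'P' (after the try/except). Output: FKP

Answer: FKP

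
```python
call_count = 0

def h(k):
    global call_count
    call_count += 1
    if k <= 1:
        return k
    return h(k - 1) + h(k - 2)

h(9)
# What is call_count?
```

Calls(k) = 1 + Calls(k-1) + Calls(k-2); Calls(0)=Calls(1)=1. For k=9 this gives 109.

Answer: 109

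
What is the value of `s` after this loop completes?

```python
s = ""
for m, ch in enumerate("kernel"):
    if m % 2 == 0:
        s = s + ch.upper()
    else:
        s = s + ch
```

Uppercase even positions in 'kernel'
`s` takes the values: "" → "K" → "Ke" → "KeR" → "KeRn" → "KeRnE" → "KeRnEl"

Answer: "KeRnEl"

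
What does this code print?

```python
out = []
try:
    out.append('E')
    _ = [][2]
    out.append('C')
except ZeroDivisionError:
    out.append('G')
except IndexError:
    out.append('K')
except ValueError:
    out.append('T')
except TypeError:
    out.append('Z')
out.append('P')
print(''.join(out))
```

Execution trace: 'E' (try body) → 'K' (except IndexError) → 'P' (after the try/except). Output: EKP

Answer: EKP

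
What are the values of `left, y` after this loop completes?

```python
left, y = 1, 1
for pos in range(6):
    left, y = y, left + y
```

Fibonacci: after 6 iterations
`left, y` takes the values: (1, 1) → (1, 2) → (2, 3) → (3, 5) → (5, 8) → (8, 13) → (13, 21)

Answer: 13, 21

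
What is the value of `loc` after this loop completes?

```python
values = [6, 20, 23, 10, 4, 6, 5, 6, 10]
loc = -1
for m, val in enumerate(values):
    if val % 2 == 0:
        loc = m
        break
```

First even number index in [6, 20, 23, 10, 4, 6, 5, 6, 10]
`loc` takes the values: -1 → 0

Answer: 0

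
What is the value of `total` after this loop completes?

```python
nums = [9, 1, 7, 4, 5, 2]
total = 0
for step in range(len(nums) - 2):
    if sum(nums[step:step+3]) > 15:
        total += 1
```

Count windows with sum > 15
`total` takes the values: 0 → 1 → 2

Answer: 2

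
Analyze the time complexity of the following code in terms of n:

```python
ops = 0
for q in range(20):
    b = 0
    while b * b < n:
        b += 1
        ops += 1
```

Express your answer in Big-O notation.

Each loop level contributes: 1 × √n. Multiplying the contributions gives O(√n).

Answer: O(√n)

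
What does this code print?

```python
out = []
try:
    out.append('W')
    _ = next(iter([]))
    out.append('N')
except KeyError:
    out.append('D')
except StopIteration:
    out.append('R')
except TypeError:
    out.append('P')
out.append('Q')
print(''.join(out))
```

Execution trace: 'W' (try body) → 'R' (except StopIteration) → 'Q' (after the try/except). Output: WRQ

Answer: WRQ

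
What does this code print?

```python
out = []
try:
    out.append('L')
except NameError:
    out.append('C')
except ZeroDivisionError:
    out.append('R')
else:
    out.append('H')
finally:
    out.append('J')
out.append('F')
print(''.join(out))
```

Execution trace: 'L' (try body, no exception) → 'H' (else) → 'J' (finally) → 'F' (after the try/except). Output: LHJF

Answer: LHJF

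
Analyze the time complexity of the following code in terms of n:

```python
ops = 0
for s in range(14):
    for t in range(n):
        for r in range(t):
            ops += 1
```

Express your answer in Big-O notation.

Each loop level contributes: 1 × n × n. Multiplying the contributions gives O(n^2).

Answer: O(n^2)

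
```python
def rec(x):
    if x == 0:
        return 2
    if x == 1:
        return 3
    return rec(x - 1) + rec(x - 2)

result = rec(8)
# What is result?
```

Build up from base cases: rec(0)=2, rec(1)=3, rec(2)=5, rec(3)=8, rec(4)=13, rec(5)=21, rec(6)=34, ..., rec(8)=89

Answer: 89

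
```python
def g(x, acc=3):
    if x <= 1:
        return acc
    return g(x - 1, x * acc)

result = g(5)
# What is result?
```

Accumulator trace (n, acc): (5, 3) -> (4, 15) -> (3, 60) -> (2, 180) -> (1, 360) -> return 360

Answer: 360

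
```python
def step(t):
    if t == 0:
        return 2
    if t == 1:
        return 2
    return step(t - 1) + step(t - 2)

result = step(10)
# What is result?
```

Build up from base cases: step(0)=2, step(1)=2, step(2)=4, step(3)=6, step(4)=10, step(5)=16, step(6)=26, ..., step(10)=178

Answer: 178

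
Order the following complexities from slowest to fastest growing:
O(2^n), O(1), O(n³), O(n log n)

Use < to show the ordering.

Ordered by growth rate: O(1) < O(n log n) < O(n³) < O(2^n)

Answer: O(1) < O(n log n) < O(n³) < O(2^n)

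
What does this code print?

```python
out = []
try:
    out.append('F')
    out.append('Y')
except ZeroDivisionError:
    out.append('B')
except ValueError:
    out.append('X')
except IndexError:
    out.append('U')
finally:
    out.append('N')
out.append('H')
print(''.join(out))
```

Execution trace: 'F' (try body) → 'Y' (try body, no exception) → 'N' (finally) → 'H' (after the try/except). Output: FYNH

Answer: FYNH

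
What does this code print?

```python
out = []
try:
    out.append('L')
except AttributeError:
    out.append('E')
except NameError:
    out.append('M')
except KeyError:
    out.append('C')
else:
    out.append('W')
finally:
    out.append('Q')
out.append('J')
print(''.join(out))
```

Execution trace: 'L' (try body, no exception) → 'W' (else) → 'Q' (finally) → 'J' (after the try/except). Output: LWQJ

Answer: LWQJ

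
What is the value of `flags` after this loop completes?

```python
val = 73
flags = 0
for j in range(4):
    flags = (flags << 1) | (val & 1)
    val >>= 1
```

Reverse lowest 4 bits of 73
`flags` takes the values: 0 → 1 → 2 → 4 → 9

Answer: 9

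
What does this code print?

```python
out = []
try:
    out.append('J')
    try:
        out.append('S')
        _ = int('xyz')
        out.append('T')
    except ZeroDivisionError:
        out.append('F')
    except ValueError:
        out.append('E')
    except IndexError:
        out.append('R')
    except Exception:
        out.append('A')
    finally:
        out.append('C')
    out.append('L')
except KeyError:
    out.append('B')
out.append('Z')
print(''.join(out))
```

Execution trace: 'J' (try body) → 'S' (inner try body) → 'E' (inner except ValueError) → 'C' (inner finally) → 'L' (try body, no exception) → 'Z' (after the try/except). Output: JSECLZ

Answer: JSECLZ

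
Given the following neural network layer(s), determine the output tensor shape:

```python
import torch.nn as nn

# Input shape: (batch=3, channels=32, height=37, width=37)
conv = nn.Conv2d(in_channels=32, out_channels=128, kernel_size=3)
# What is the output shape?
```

Input: (3, 32, 37, 37) -> Output: (3, 128, 35, 35)

Answer: (3, 128, 35, 35)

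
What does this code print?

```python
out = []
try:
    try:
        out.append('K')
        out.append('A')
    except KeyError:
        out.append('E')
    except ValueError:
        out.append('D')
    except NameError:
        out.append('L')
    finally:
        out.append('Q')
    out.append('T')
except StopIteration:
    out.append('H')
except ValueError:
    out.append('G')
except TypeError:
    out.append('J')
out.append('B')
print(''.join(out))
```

Execution trace: 'K' (inner try body) → 'A' (inner try body, no exception) → 'Q' (inner finally) → 'T' (try body, no exception) → 'B' (after the try/except). Output: KAQTB

Answer: KAQTB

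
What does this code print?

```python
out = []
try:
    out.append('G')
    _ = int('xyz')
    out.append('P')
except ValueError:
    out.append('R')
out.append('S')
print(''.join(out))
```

Execution trace: 'G' (try body) → 'R' (except ValueError) → 'S' (after the try/except). Output: GRS

Answer: GRS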